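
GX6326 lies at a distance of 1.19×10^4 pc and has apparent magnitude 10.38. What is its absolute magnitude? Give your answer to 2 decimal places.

M = m − 5 log₁₀(d/10 pc) = 10.38 − 5 log₁₀(1.19×10^4/10)
  = 10.38 − 5 × 3.076 = 10.38 − 15.38 = -5.00.

-5.00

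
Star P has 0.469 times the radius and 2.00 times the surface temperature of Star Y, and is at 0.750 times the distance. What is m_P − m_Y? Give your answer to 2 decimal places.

-1.99

L_P/L_Y = (0.469)²(2.00)⁴ = 3.519.
F_P/F_Y = (L_P/L_Y)/(d_P/d_Y)² = 3.519/0.5625 = 6.257.
m_P − m_Y = −2.5 log₁₀(6.257) = -1.99.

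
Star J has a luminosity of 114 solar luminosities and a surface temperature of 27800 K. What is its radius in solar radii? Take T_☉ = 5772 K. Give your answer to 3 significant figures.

0.460 solar radii

R/R_☉ = √(L/L_☉) / (T/T_☉)² = √(114) / (4.816)²
       = 10.68 / 23.20 = 0.4603.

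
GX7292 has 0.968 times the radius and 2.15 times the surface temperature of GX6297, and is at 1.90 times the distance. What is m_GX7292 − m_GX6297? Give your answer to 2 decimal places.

-1.86

L_GX7292/L_GX6297 = (0.968)²(2.15)⁴ = 20.02.
F_GX7292/F_GX6297 = (L_GX7292/L_GX6297)/(d_GX7292/d_GX6297)² = 20.02/3.610 = 5.546.
m_GX7292 − m_GX6297 = −2.5 log₁₀(5.546) = -1.86.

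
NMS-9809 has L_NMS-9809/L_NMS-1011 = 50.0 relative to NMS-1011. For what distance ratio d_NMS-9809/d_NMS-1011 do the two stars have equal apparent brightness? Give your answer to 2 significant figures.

Equal flux requires L_NMS-9809/d_NMS-9809² = L_NMS-1011/d_NMS-1011², so d_NMS-9809/d_NMS-1011 = √(L_NMS-9809/L_NMS-1011)
= √(50.0) = 7.071.

7.1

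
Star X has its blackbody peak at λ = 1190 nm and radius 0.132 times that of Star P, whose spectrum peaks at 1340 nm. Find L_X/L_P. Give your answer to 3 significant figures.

0.0280

Wien's law gives T ∝ 1/λ_max, so T_X/T_P = λ_P/λ_X = 1340/1190 = 1.126.
Then L ∝ R²T⁴ gives L_X/L_P = (0.132)² × (1.126)⁴ = 0.01742 × 1.608 = 0.02801.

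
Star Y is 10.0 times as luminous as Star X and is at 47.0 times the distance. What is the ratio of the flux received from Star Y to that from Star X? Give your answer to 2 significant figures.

0.0045

F = L/(4πd²), so F_Y/F_X = (L_Y/L_X) / (d_Y/d_X)²
= 10.0 / (47.0)² = 10.0 / 2209 = 0.004527.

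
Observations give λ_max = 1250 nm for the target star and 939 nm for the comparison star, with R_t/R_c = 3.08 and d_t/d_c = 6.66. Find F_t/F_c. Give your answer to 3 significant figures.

0.0681

Wien's law: T_t/T_c = λ_c/λ_t = 939/1250 = 0.7512.
L_t/L_c = (R_t/R_c)²(T_t/T_c)⁴ = (3.08)²(0.7512)⁴ = 3.021.
F_t/F_c = (L_t/L_c)/(d_t/d_c)² = 3.021/(6.66)² = 0.06810.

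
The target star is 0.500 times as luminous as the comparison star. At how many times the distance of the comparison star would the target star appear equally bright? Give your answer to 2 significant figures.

0.71

Equal flux requires L_t/d_t² = L_c/d_c², so d_t/d_c = √(L_t/L_c)
= √(0.500) = 0.7071.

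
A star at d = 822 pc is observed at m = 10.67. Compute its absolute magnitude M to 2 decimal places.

M = m − 5 log₁₀(d/10 pc) = 10.67 − 5 log₁₀(822/10)
  = 10.67 − 5 × 1.915 = 10.67 − 9.57 = 1.10.

1.10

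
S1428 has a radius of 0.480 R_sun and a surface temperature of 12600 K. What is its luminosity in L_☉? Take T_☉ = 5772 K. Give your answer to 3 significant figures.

L/L_☉ = (R/R_☉)² (T/T_☉)⁴ = (0.480)² × (12600/5772)⁴
       = 0.2304 × (2.183)⁴ = 0.2304 × 22.71 = 5.232.

5.23 L_☉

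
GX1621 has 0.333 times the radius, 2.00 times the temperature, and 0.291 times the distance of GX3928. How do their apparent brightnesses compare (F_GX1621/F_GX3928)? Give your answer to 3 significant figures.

L_GX1621/L_GX3928 = (R_GX1621/R_GX3928)²(T_GX1621/T_GX3928)⁴ = (0.333)² × (2.00)⁴ = 1.774.
F_GX1621/F_GX3928 = (L_GX1621/L_GX3928)/(d_GX1621/d_GX3928)² = 1.774 / (0.291)² = 20.95.

21.0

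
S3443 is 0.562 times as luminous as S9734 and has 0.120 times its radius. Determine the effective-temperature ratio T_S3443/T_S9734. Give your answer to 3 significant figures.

L ∝ R²T⁴ gives T ∝ (L/R²)^(1/4), so
T_S3443/T_S9734 = (0.562 / 0.120²)^(1/4) = (39.03)^(1/4) = 2.499.

2.50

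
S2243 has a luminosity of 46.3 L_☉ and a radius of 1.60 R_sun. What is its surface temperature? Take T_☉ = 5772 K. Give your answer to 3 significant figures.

T/T_☉ = (L/L_☉)^(1/4) / (R/R_☉)^(1/2)
T = 5772 × (46.3)^(1/4) / √(1.60) = 5772 × 2.609 / 1.265 = 1.190×10^4 K.

1.19×10^4 K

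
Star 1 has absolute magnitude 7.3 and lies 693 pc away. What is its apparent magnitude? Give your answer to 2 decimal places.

m = M + 5 log₁₀(d/10 pc) = 7.3 + 5 log₁₀(693/10)
  = 7.3 + 5 × 1.841 = 7.3 + 9.20 = 16.50.

16.50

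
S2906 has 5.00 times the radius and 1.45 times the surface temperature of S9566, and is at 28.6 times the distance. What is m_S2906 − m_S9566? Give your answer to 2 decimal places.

2.17

L_S2906/L_S9566 = (5.00)²(1.45)⁴ = 110.5.
F_S2906/F_S9566 = (L_S2906/L_S9566)/(d_S2906/d_S9566)² = 110.5/818.0 = 0.1351.
m_S2906 − m_S9566 = −2.5 log₁₀(0.1351) = 2.17.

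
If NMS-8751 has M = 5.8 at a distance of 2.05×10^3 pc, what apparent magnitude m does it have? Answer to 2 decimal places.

17.36

m = M + 5 log₁₀(d/10 pc) = 5.8 + 5 log₁₀(2.05×10^3/10)
  = 5.8 + 5 × 2.312 = 5.8 + 11.56 = 17.36.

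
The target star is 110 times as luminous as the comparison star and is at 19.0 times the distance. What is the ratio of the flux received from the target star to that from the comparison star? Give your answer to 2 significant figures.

0.30

F = L/(4πd²), so F_t/F_c = (L_t/L_c) / (d_t/d_c)²
= 110 / (19.0)² = 110 / 361.0 = 0.3047.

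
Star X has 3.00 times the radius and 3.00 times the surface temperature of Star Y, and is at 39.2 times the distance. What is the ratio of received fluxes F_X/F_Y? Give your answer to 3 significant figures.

L_X/L_Y = (R_X/R_Y)²(T_X/T_Y)⁴ = (3.00)² × (3.00)⁴ = 729.0.
F_X/F_Y = (L_X/L_Y)/(d_X/d_Y)² = 729.0 / (39.2)² = 0.4744.

0.474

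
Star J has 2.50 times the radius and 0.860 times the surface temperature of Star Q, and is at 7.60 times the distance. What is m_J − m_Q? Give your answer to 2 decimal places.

L_J/L_Q = (2.50)²(0.860)⁴ = 3.419.
F_J/F_Q = (L_J/L_Q)/(d_J/d_Q)² = 3.419/57.76 = 0.05919.
m_J − m_Q = −2.5 log₁₀(0.05919) = 3.07.

3.07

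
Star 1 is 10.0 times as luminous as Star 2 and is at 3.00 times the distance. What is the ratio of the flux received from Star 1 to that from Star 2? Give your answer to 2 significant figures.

1.1

F = L/(4πd²), so F_1/F_2 = (L_1/L_2) / (d_1/d_2)²
= 10.0 / (3.00)² = 10.0 / 9.000 = 1.111.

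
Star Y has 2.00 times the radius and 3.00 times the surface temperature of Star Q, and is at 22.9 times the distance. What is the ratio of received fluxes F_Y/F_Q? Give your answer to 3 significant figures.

L_Y/L_Q = (R_Y/R_Q)²(T_Y/T_Q)⁴ = (2.00)² × (3.00)⁴ = 324.0.
F_Y/F_Q = (L_Y/L_Q)/(d_Y/d_Q)² = 324.0 / (22.9)² = 0.6178.

0.618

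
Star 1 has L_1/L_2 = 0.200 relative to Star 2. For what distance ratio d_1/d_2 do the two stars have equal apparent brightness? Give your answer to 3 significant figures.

0.447

Equal flux requires L_1/d_1² = L_2/d_2², so d_1/d_2 = √(L_1/L_2)
= √(0.200) = 0.4472.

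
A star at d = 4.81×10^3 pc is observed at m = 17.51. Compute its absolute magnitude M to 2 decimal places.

M = m − 5 log₁₀(d/10 pc) = 17.51 − 5 log₁₀(4.81×10^3/10)
  = 17.51 − 5 × 2.682 = 17.51 − 13.41 = 4.10.

4.10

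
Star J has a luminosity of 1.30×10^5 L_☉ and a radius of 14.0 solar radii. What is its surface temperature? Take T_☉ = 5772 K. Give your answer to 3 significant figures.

2.93×10^4 K

T/T_☉ = (L/L_☉)^(1/4) / (R/R_☉)^(1/2)
T = 5772 × (1.30×10^5)^(1/4) / √(14.0) = 5772 × 18.99 / 3.742 = 2.929×10^4 K.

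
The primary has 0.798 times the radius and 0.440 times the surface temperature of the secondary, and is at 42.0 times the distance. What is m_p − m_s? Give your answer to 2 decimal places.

L_p/L_s = (0.798)²(0.440)⁴ = 0.02387.
F_p/F_s = (L_p/L_s)/(d_p/d_s)² = 0.02387/1764 = 1.353×10^-5.
m_p − m_s = −2.5 log₁₀(1.353×10^-5) = 12.17.

12.17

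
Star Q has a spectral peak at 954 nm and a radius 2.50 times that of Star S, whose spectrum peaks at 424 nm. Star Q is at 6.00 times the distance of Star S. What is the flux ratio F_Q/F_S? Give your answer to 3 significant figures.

Wien's law: T_Q/T_S = λ_S/λ_Q = 424/954 = 0.4444.
L_Q/L_S = (R_Q/R_S)²(T_Q/T_S)⁴ = (2.50)²(0.4444)⁴ = 0.2439.
F_Q/F_S = (L_Q/L_S)/(d_Q/d_S)² = 0.2439/(6.00)² = 0.006774.

0.00677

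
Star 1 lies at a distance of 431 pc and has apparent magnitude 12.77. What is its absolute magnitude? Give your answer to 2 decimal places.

M = m − 5 log₁₀(d/10 pc) = 12.77 − 5 log₁₀(431/10)
  = 12.77 − 5 × 1.634 = 12.77 − 8.17 = 4.60.

4.60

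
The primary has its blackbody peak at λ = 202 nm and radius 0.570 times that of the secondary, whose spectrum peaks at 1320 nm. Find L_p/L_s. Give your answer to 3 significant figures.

Wien's law gives T ∝ 1/λ_max, so T_p/T_s = λ_s/λ_p = 1320/202 = 6.535.
Then L ∝ R²T⁴ gives L_p/L_s = (0.570)² × (6.535)⁴ = 0.3249 × 1823 = 592.4.

592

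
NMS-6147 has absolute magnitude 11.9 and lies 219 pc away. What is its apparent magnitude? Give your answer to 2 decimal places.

m = M + 5 log₁₀(d/10 pc) = 11.9 + 5 log₁₀(219/10)
  = 11.9 + 5 × 1.340 = 11.9 + 6.70 = 18.60.

18.60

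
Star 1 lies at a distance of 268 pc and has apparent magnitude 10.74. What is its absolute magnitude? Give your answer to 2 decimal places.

M = m − 5 log₁₀(d/10 pc) = 10.74 − 5 log₁₀(268/10)
  = 10.74 − 5 × 1.428 = 10.74 − 7.14 = 3.60.

3.60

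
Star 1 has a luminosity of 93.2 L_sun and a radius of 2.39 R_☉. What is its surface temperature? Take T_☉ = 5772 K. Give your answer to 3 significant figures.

T/T_☉ = (L/L_☉)^(1/4) / (R/R_☉)^(1/2)
T = 5772 × (93.2)^(1/4) / √(2.39) = 5772 × 3.107 / 1.546 = 1.160×10^4 K.

1.16×10^4 K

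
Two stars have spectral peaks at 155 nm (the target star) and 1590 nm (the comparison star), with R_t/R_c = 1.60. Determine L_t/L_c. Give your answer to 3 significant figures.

Wien's law gives T ∝ 1/λ_max, so T_t/T_c = λ_c/λ_t = 1590/155 = 10.26.
Then L ∝ R²T⁴ gives L_t/L_c = (1.60)² × (10.26)⁴ = 2.560 × 1.107×10^4 = 2.835×10^4.

2.83×10^4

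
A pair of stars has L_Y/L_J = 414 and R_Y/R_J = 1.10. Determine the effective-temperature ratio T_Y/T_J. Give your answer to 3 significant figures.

L ∝ R²T⁴ gives T ∝ (L/R²)^(1/4), so
T_Y/T_J = (414 / 1.10²)^(1/4) = (342.1)^(1/4) = 4.301.

4.30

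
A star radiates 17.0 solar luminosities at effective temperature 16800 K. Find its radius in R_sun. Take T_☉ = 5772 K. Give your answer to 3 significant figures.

R/R_☉ = √(L/L_☉) / (T/T_☉)² = √(17.0) / (2.911)²
       = 4.123 / 8.472 = 0.4867.

0.487 R_sun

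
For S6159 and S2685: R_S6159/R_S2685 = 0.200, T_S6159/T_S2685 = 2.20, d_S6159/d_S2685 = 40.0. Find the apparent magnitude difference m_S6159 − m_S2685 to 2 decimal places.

8.08

L_S6159/L_S2685 = (0.200)²(2.20)⁴ = 0.9370.
F_S6159/F_S2685 = (L_S6159/L_S2685)/(d_S6159/d_S2685)² = 0.9370/1600 = 5.856×10^-4.
m_S6159 − m_S2685 = −2.5 log₁₀(5.856×10^-4) = 8.08.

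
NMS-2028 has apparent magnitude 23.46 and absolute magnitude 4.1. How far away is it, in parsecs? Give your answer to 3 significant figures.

m − M = 5 log₁₀(d/10 pc)
23.46 − (4.1) = 19.36 = 5 log₁₀(d/10)
d = 10 × 10^(19.36/5) = 10 × 10^3.872 = 7.447×10^4 pc.

7.45×10^4 pc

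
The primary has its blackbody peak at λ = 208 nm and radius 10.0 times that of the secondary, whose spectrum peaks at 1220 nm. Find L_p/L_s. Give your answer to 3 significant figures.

Wien's law gives T ∝ 1/λ_max, so T_p/T_s = λ_s/λ_p = 1220/208 = 5.865.
Then L ∝ R²T⁴ gives L_p/L_s = (10.0)² × (5.865)⁴ = 100.0 × 1184 = 1.184×10^5.

1.18×10^5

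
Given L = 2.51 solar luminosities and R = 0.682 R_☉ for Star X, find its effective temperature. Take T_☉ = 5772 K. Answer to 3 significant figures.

T/T_☉ = (L/L_☉)^(1/4) / (R/R_☉)^(1/2)
T = 5772 × (2.51)^(1/4) / √(0.682) = 5772 × 1.259 / 0.8258 = 8797 K.

8.80×10^3 K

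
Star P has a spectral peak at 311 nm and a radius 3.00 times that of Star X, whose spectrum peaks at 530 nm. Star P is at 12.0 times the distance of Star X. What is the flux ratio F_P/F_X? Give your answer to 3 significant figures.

Wien's law: T_P/T_X = λ_X/λ_P = 530/311 = 1.704.
L_P/L_X = (R_P/R_X)²(T_P/T_X)⁴ = (3.00)²(1.704)⁴ = 75.91.
F_P/F_X = (L_P/L_X)/(d_P/d_X)² = 75.91/(12.0)² = 0.5272.

0.527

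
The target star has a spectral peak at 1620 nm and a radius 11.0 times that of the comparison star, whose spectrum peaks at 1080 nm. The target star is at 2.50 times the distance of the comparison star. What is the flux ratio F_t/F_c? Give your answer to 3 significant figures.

Wien's law: T_t/T_c = λ_c/λ_t = 1080/1620 = 0.6667.
L_t/L_c = (R_t/R_c)²(T_t/T_c)⁴ = (11.0)²(0.6667)⁴ = 23.90.
F_t/F_c = (L_t/L_c)/(d_t/d_c)² = 23.90/(2.50)² = 3.824.

3.82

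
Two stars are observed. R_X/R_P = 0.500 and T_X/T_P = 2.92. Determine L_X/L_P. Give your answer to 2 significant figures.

18

From the Stefan–Boltzmann law, L ∝ R²T⁴, so
L_X/L_P = (R_X/R_P)² (T_X/T_P)⁴ = (0.500)² × (2.92)⁴ = 0.2500 × 72.70 = 18.17.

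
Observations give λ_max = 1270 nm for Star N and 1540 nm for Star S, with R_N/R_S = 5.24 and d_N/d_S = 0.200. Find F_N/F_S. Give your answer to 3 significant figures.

Wien's law: T_N/T_S = λ_S/λ_N = 1540/1270 = 1.213.
L_N/L_S = (R_N/R_S)²(T_N/T_S)⁴ = (5.24)²(1.213)⁴ = 59.37.
F_N/F_S = (L_N/L_S)/(d_N/d_S)² = 59.37/(0.200)² = 1484.

1.48×10^3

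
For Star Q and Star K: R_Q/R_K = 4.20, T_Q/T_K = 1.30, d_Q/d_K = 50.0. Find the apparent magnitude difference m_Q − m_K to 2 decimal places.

4.24

L_Q/L_K = (4.20)²(1.30)⁴ = 50.38.
F_Q/F_K = (L_Q/L_K)/(d_Q/d_K)² = 50.38/2500 = 0.02015.
m_Q − m_K = −2.5 log₁₀(0.02015) = 4.24.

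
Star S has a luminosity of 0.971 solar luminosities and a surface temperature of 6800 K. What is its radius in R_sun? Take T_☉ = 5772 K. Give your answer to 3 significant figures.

R/R_☉ = √(L/L_☉) / (T/T_☉)² = √(0.971) / (1.178)²
       = 0.9854 / 1.388 = 0.7100.

0.710 R_sun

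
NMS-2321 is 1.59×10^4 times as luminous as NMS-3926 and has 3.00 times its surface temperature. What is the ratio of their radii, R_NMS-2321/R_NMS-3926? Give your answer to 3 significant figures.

14.0

L ∝ R²T⁴ gives R ∝ √L / T², so
R_NMS-2321/R_NMS-3926 = √(1.59×10^4) / (3.00)² = 126.1 / 9.000 = 14.01.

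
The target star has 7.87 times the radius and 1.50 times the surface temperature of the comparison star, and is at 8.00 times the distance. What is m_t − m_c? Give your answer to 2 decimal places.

L_t/L_c = (7.87)²(1.50)⁴ = 313.6.
F_t/F_c = (L_t/L_c)/(d_t/d_c)² = 313.6/64.00 = 4.899.
m_t − m_c = −2.5 log₁₀(4.899) = -1.73.

-1.73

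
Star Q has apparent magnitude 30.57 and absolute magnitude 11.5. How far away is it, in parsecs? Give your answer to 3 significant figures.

m − M = 5 log₁₀(d/10 pc)
30.57 − (11.5) = 19.07 = 5 log₁₀(d/10)
d = 10 × 10^(19.07/5) = 10 × 10^3.814 = 6.516×10^4 pc.

6.52×10^4 pc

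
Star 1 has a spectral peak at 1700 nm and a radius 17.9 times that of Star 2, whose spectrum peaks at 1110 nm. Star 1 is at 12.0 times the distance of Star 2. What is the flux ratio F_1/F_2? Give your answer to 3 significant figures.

Wien's law: T_1/T_2 = λ_2/λ_1 = 1110/1700 = 0.6529.
L_1/L_2 = (R_1/R_2)²(T_1/T_2)⁴ = (17.9)²(0.6529)⁴ = 58.24.
F_1/F_2 = (L_1/L_2)/(d_1/d_2)² = 58.24/(12.0)² = 0.4044.

0.404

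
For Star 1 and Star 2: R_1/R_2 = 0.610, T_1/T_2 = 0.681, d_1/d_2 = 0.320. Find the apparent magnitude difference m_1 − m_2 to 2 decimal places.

L_1/L_2 = (0.610)²(0.681)⁴ = 0.08003.
F_1/F_2 = (L_1/L_2)/(d_1/d_2)² = 0.08003/0.1024 = 0.7815.
m_1 − m_2 = −2.5 log₁₀(0.7815) = 0.27.

0.27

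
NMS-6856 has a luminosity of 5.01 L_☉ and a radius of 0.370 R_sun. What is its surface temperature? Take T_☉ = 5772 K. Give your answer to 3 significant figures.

T/T_☉ = (L/L_☉)^(1/4) / (R/R_☉)^(1/2)
T = 5772 × (5.01)^(1/4) / √(0.370) = 5772 × 1.496 / 0.6083 = 1.420×10^4 K.

1.42×10^4 K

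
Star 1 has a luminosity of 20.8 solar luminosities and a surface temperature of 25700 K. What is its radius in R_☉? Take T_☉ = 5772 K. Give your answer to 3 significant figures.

R/R_☉ = √(L/L_☉) / (T/T_☉)² = √(20.8) / (4.453)²
       = 4.561 / 19.83 = 0.2300.

0.230 R_☉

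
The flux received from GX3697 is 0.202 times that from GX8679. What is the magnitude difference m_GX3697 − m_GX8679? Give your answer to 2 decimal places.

m_GX3697 − m_GX8679 = −2.5 log₁₀(F_GX3697/F_GX8679) = −2.5 log₁₀(0.202) = −2.5 × (-0.695) = 1.737.

1.74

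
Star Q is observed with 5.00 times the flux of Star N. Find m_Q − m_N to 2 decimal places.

-1.75

m_Q − m_N = −2.5 log₁₀(F_Q/F_N) = −2.5 log₁₀(5.00) = −2.5 × (0.699) = -1.747.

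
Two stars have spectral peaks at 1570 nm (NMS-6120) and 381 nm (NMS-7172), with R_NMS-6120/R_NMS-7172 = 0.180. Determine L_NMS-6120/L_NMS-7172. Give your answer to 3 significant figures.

Wien's law gives T ∝ 1/λ_max, so T_NMS-6120/T_NMS-7172 = λ_NMS-7172/λ_NMS-6120 = 381/1570 = 0.2427.
Then L ∝ R²T⁴ gives L_NMS-6120/L_NMS-7172 = (0.180)² × (0.2427)⁴ = 0.03240 × 0.003468 = 1.124×10^-4.

1.12×10^-4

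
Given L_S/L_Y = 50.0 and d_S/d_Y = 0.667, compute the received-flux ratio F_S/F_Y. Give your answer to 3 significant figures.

F = L/(4πd²), so F_S/F_Y = (L_S/L_Y) / (d_S/d_Y)²
= 50.0 / (0.667)² = 50.0 / 0.4449 = 112.4.

112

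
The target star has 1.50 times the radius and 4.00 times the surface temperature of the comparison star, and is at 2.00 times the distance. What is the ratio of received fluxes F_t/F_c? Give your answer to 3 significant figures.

144

L_t/L_c = (R_t/R_c)²(T_t/T_c)⁴ = (1.50)² × (4.00)⁴ = 576.0.
F_t/F_c = (L_t/L_c)/(d_t/d_c)² = 576.0 / (2.00)² = 144.0.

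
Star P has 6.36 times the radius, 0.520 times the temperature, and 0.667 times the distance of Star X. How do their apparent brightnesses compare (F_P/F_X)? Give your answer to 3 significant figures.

6.65

L_P/L_X = (R_P/R_X)²(T_P/T_X)⁴ = (6.36)² × (0.520)⁴ = 2.958.
F_P/F_X = (L_P/L_X)/(d_P/d_X)² = 2.958 / (0.667)² = 6.648.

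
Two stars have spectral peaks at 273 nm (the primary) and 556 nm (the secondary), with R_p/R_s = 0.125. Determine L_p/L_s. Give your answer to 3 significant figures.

Wien's law gives T ∝ 1/λ_max, so T_p/T_s = λ_s/λ_p = 556/273 = 2.037.
Then L ∝ R²T⁴ gives L_p/L_s = (0.125)² × (2.037)⁴ = 0.01562 × 17.20 = 0.2688.

0.269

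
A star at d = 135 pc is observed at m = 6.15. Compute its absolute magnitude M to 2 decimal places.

0.50

M = m − 5 log₁₀(d/10 pc) = 6.15 − 5 log₁₀(135/10)
  = 6.15 − 5 × 1.130 = 6.15 − 5.65 = 0.50.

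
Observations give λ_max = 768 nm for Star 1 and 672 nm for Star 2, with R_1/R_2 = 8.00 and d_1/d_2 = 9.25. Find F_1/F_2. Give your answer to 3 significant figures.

Wien's law: T_1/T_2 = λ_2/λ_1 = 672/768 = 0.8750.
L_1/L_2 = (R_1/R_2)²(T_1/T_2)⁴ = (8.00)²(0.8750)⁴ = 37.52.
F_1/F_2 = (L_1/L_2)/(d_1/d_2)² = 37.52/(9.25)² = 0.4385.

0.438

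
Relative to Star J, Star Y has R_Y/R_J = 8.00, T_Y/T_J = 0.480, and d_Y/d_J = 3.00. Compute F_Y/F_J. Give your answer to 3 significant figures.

0.377

L_Y/L_J = (R_Y/R_J)²(T_Y/T_J)⁴ = (8.00)² × (0.480)⁴ = 3.397.
F_Y/F_J = (L_Y/L_J)/(d_Y/d_J)² = 3.397 / (3.00)² = 0.3775.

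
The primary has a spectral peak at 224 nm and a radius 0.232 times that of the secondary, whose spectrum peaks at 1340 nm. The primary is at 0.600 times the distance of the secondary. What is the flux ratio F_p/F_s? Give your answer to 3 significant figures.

Wien's law: T_p/T_s = λ_s/λ_p = 1340/224 = 5.982.
L_p/L_s = (R_p/R_s)²(T_p/T_s)⁴ = (0.232)²(5.982)⁴ = 68.93.
F_p/F_s = (L_p/L_s)/(d_p/d_s)² = 68.93/(0.600)² = 191.5.

191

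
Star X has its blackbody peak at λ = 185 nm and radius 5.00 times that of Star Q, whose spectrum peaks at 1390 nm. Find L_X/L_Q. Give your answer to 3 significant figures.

Wien's law gives T ∝ 1/λ_max, so T_X/T_Q = λ_Q/λ_X = 1390/185 = 7.514.
Then L ∝ R²T⁴ gives L_X/L_Q = (5.00)² × (7.514)⁴ = 25.00 × 3187 = 7.967×10^4.

7.97×10^4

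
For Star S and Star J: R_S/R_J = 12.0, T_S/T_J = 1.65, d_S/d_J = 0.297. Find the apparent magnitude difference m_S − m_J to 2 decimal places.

L_S/L_J = (12.0)²(1.65)⁴ = 1067.
F_S/F_J = (L_S/L_J)/(d_S/d_J)² = 1067/0.08821 = 1.210×10^4.
m_S − m_J = −2.5 log₁₀(1.210×10^4) = -10.21.

-10.21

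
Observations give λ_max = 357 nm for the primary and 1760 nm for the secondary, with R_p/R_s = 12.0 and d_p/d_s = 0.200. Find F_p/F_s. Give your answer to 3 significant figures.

2.13×10^6

Wien's law: T_p/T_s = λ_s/λ_p = 1760/357 = 4.930.
L_p/L_s = (R_p/R_s)²(T_p/T_s)⁴ = (12.0)²(4.930)⁴ = 8.506×10^4.
F_p/F_s = (L_p/L_s)/(d_p/d_s)² = 8.506×10^4/(0.200)² = 2.127×10^6.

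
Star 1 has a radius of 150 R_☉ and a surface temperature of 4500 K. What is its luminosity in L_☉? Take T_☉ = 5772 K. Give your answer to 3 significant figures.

L/L_☉ = (R/R_☉)² (T/T_☉)⁴ = (150)² × (4500/5772)⁴
       = 2.250×10^4 × (0.7796)⁴ = 2.250×10^4 × 0.3694 = 8312.

8.31×10^3 L_☉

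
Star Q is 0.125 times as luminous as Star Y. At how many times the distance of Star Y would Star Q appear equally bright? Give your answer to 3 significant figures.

Equal flux requires L_Q/d_Q² = L_Y/d_Y², so d_Q/d_Y = √(L_Q/L_Y)
= √(0.125) = 0.3536.

0.354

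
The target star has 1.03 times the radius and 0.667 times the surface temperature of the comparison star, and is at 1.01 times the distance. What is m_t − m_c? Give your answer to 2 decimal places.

L_t/L_c = (1.03)²(0.667)⁴ = 0.2100.
F_t/F_c = (L_t/L_c)/(d_t/d_c)² = 0.2100/1.020 = 0.2058.
m_t − m_c = −2.5 log₁₀(0.2058) = 1.72.

1.72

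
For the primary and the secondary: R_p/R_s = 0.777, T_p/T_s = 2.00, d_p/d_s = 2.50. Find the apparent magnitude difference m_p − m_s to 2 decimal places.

L_p/L_s = (0.777)²(2.00)⁴ = 9.660.
F_p/F_s = (L_p/L_s)/(d_p/d_s)² = 9.660/6.250 = 1.546.
m_p − m_s = −2.5 log₁₀(1.546) = -0.47.

-0.47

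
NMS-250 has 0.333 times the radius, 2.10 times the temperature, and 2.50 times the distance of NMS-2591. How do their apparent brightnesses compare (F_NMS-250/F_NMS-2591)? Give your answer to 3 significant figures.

0.345

L_NMS-250/L_NMS-2591 = (R_NMS-250/R_NMS-2591)²(T_NMS-250/T_NMS-2591)⁴ = (0.333)² × (2.10)⁴ = 2.157.
F_NMS-250/F_NMS-2591 = (L_NMS-250/L_NMS-2591)/(d_NMS-250/d_NMS-2591)² = 2.157 / (2.50)² = 0.3451.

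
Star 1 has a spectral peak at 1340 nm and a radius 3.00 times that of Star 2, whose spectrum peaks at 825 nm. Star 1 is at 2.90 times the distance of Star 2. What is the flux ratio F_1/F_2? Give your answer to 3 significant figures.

0.154

Wien's law: T_1/T_2 = λ_2/λ_1 = 825/1340 = 0.6157.
L_1/L_2 = (R_1/R_2)²(T_1/T_2)⁴ = (3.00)²(0.6157)⁴ = 1.293.
F_1/F_2 = (L_1/L_2)/(d_1/d_2)² = 1.293/(2.90)² = 0.1538.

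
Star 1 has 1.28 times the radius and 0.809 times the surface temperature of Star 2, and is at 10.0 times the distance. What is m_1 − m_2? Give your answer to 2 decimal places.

L_1/L_2 = (1.28)²(0.809)⁴ = 0.7018.
F_1/F_2 = (L_1/L_2)/(d_1/d_2)² = 0.7018/100.0 = 0.007018.
m_1 − m_2 = −2.5 log₁₀(0.007018) = 5.38.

5.38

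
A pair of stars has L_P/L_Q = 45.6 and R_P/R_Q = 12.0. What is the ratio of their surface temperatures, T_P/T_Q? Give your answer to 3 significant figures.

0.750

L ∝ R²T⁴ gives T ∝ (L/R²)^(1/4), so
T_P/T_Q = (45.6 / 12.0²)^(1/4) = (0.3167)^(1/4) = 0.7502.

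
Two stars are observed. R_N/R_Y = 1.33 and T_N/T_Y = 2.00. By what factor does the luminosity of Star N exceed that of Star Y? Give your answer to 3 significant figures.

28.3

From the Stefan–Boltzmann law, L ∝ R²T⁴, so
L_N/L_Y = (R_N/R_Y)² (T_N/T_Y)⁴ = (1.33)² × (2.00)⁴ = 1.769 × 16.00 = 28.30.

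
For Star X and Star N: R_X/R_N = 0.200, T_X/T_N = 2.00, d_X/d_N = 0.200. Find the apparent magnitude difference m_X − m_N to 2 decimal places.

-3.01

L_X/L_N = (0.200)²(2.00)⁴ = 0.6400.
F_X/F_N = (L_X/L_N)/(d_X/d_N)² = 0.6400/0.04000 = 16.00.
m_X − m_N = −2.5 log₁₀(16.00) = -3.01.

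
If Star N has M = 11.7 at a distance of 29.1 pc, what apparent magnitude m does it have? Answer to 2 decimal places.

m = M + 5 log₁₀(d/10 pc) = 11.7 + 5 log₁₀(29.1/10)
  = 11.7 + 5 × 0.464 = 11.7 + 2.32 = 14.02.

14.02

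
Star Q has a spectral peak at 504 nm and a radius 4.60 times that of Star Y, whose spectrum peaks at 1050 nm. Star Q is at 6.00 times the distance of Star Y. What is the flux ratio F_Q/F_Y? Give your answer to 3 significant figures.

Wien's law: T_Q/T_Y = λ_Y/λ_Q = 1050/504 = 2.083.
L_Q/L_Y = (R_Q/R_Y)²(T_Q/T_Y)⁴ = (4.60)²(2.083)⁴ = 398.6.
F_Q/F_Y = (L_Q/L_Y)/(d_Q/d_Y)² = 398.6/(6.00)² = 11.07.

11.1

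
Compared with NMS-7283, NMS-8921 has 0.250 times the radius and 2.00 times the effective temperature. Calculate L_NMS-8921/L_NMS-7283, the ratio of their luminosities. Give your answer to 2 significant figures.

From the Stefan–Boltzmann law, L ∝ R²T⁴, so
L_NMS-8921/L_NMS-7283 = (R_NMS-8921/R_NMS-7283)² (T_NMS-8921/T_NMS-7283)⁴ = (0.250)² × (2.00)⁴ = 0.06250 × 16.00 = 1.000.

1.0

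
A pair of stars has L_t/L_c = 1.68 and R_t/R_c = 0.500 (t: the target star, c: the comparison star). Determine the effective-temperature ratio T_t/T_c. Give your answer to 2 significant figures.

L ∝ R²T⁴ gives T ∝ (L/R²)^(1/4), so
T_t/T_c = (1.68 / 0.500²)^(1/4) = (6.720)^(1/4) = 1.610.

1.6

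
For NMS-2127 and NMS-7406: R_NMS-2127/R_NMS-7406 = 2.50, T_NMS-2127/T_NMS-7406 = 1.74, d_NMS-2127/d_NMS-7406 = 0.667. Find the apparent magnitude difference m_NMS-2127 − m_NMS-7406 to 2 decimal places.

L_NMS-2127/L_NMS-7406 = (2.50)²(1.74)⁴ = 57.29.
F_NMS-2127/F_NMS-7406 = (L_NMS-2127/L_NMS-7406)/(d_NMS-2127/d_NMS-7406)² = 57.29/0.4449 = 128.8.
m_NMS-2127 − m_NMS-7406 = −2.5 log₁₀(128.8) = -5.27.

-5.27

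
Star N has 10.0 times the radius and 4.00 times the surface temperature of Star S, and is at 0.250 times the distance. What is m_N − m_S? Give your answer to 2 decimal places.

-14.03

L_N/L_S = (10.0)²(4.00)⁴ = 2.560×10^4.
F_N/F_S = (L_N/L_S)/(d_N/d_S)² = 2.560×10^4/0.06250 = 4.096×10^5.
m_N − m_S = −2.5 log₁₀(4.096×10^5) = -14.03.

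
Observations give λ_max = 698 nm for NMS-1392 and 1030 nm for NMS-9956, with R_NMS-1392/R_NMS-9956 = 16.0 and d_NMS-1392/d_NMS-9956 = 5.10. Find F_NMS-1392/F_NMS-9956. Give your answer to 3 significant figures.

46.7

Wien's law: T_NMS-1392/T_NMS-9956 = λ_NMS-9956/λ_NMS-1392 = 1030/698 = 1.476.
L_NMS-1392/L_NMS-9956 = (R_NMS-1392/R_NMS-9956)²(T_NMS-1392/T_NMS-9956)⁴ = (16.0)²(1.476)⁴ = 1214.
F_NMS-1392/F_NMS-9956 = (L_NMS-1392/L_NMS-9956)/(d_NMS-1392/d_NMS-9956)² = 1214/(5.10)² = 46.67.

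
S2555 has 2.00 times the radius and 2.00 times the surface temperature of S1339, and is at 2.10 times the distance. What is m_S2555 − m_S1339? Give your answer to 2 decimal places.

L_S2555/L_S1339 = (2.00)²(2.00)⁴ = 64.00.
F_S2555/F_S1339 = (L_S2555/L_S1339)/(d_S2555/d_S1339)² = 64.00/4.410 = 14.51.
m_S2555 − m_S1339 = −2.5 log₁₀(14.51) = -2.90.

-2.90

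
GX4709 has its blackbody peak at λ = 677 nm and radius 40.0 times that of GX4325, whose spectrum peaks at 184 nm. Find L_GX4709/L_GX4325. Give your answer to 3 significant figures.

8.73

Wien's law gives T ∝ 1/λ_max, so T_GX4709/T_GX4325 = λ_GX4325/λ_GX4709 = 184/677 = 0.2718.
Then L ∝ R²T⁴ gives L_GX4709/L_GX4325 = (40.0)² × (0.2718)⁴ = 1600 × 0.005457 = 8.730.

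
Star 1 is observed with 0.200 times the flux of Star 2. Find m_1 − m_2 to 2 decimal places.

1.75

m_1 − m_2 = −2.5 log₁₀(F_1/F_2) = −2.5 log₁₀(0.200) = −2.5 × (-0.699) = 1.747.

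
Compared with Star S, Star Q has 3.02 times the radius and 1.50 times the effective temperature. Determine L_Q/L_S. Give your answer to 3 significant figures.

From the Stefan–Boltzmann law, L ∝ R²T⁴, so
L_Q/L_S = (R_Q/R_S)² (T_Q/T_S)⁴ = (3.02)² × (1.50)⁴ = 9.120 × 5.062 = 46.17.

46.2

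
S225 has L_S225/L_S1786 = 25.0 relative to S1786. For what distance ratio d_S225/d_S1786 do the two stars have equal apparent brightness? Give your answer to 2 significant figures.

5.0

Equal flux requires L_S225/d_S225² = L_S1786/d_S1786², so d_S225/d_S1786 = √(L_S225/L_S1786)
= √(25.0) = 5.000.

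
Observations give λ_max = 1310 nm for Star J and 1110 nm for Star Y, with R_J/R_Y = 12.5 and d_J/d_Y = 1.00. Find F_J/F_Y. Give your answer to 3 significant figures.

80.5

Wien's law: T_J/T_Y = λ_Y/λ_J = 1110/1310 = 0.8473.
L_J/L_Y = (R_J/R_Y)²(T_J/T_Y)⁴ = (12.5)²(0.8473)⁴ = 80.54.
F_J/F_Y = (L_J/L_Y)/(d_J/d_Y)² = 80.54/(1.00)² = 80.54.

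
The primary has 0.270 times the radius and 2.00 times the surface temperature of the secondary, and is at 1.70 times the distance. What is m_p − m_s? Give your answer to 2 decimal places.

0.99

L_p/L_s = (0.270)²(2.00)⁴ = 1.166.
F_p/F_s = (L_p/L_s)/(d_p/d_s)² = 1.166/2.890 = 0.4036.
m_p − m_s = −2.5 log₁₀(0.4036) = 0.99.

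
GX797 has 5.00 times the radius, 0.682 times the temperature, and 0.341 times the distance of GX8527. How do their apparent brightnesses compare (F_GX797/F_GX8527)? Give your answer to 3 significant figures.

46.5

L_GX797/L_GX8527 = (R_GX797/R_GX8527)²(T_GX797/T_GX8527)⁴ = (5.00)² × (0.682)⁴ = 5.409.
F_GX797/F_GX8527 = (L_GX797/L_GX8527)/(d_GX797/d_GX8527)² = 5.409 / (0.341)² = 46.51.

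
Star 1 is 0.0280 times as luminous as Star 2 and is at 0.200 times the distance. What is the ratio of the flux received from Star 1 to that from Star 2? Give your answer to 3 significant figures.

0.700

F = L/(4πd²), so F_1/F_2 = (L_1/L_2) / (d_1/d_2)²
= 0.0280 / (0.200)² = 0.0280 / 0.04000 = 0.7000.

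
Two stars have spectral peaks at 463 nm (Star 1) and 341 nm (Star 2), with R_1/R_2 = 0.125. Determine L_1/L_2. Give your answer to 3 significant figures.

0.00460

Wien's law gives T ∝ 1/λ_max, so T_1/T_2 = λ_2/λ_1 = 341/463 = 0.7365.
Then L ∝ R²T⁴ gives L_1/L_2 = (0.125)² × (0.7365)⁴ = 0.01562 × 0.2942 = 0.004597.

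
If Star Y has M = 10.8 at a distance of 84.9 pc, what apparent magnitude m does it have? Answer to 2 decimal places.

15.44

m = M + 5 log₁₀(d/10 pc) = 10.8 + 5 log₁₀(84.9/10)
  = 10.8 + 5 × 0.929 = 10.8 + 4.64 = 15.44.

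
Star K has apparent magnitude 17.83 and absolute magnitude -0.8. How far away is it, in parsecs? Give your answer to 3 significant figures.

m − M = 5 log₁₀(d/10 pc)
17.83 − (-0.8) = 18.63 = 5 log₁₀(d/10)
d = 10 × 10^(18.63/5) = 10 × 10^3.726 = 5.321×10^4 pc.

5.32×10^4 pc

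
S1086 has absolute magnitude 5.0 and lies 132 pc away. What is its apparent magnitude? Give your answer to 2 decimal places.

m = M + 5 log₁₀(d/10 pc) = 5.0 + 5 log₁₀(132/10)
  = 5.0 + 5 × 1.121 = 5.0 + 5.60 = 10.60.

10.60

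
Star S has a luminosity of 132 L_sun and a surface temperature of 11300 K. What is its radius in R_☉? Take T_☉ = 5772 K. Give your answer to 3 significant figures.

R/R_☉ = √(L/L_☉) / (T/T_☉)² = √(132) / (1.958)²
       = 11.49 / 3.833 = 2.998.

3.00 R_☉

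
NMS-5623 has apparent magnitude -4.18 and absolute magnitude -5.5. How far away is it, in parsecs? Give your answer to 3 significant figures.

m − M = 5 log₁₀(d/10 pc)
-4.18 − (-5.5) = 1.32 = 5 log₁₀(d/10)
d = 10 × 10^(1.32/5) = 10 × 10^0.264 = 18.37 pc.

18.4 pc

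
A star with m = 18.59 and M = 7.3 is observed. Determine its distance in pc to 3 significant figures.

m − M = 5 log₁₀(d/10 pc)
18.59 − (7.3) = 11.29 = 5 log₁₀(d/10)
d = 10 × 10^(11.29/5) = 10 × 10^2.258 = 1811 pc.

1.81×10^3 pc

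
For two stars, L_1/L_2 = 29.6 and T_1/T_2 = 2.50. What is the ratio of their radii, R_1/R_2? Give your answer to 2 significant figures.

L ∝ R²T⁴ gives R ∝ √L / T², so
R_1/R_2 = √(29.6) / (2.50)² = 5.441 / 6.250 = 0.8705.

0.87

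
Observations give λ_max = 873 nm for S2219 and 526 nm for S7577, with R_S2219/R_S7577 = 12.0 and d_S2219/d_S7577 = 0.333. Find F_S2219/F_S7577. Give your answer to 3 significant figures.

171

Wien's law: T_S2219/T_S7577 = λ_S7577/λ_S2219 = 526/873 = 0.6025.
L_S2219/L_S7577 = (R_S2219/R_S7577)²(T_S2219/T_S7577)⁴ = (12.0)²(0.6025)⁴ = 18.98.
F_S2219/F_S7577 = (L_S2219/L_S7577)/(d_S2219/d_S7577)² = 18.98/(0.333)² = 171.1.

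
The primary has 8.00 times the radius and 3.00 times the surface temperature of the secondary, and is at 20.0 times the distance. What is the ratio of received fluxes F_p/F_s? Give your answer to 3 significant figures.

13.0

L_p/L_s = (R_p/R_s)²(T_p/T_s)⁴ = (8.00)² × (3.00)⁴ = 5184.
F_p/F_s = (L_p/L_s)/(d_p/d_s)² = 5184 / (20.0)² = 12.96.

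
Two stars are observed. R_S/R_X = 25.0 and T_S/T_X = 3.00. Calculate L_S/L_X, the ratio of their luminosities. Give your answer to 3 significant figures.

5.06×10^4

From the Stefan–Boltzmann law, L ∝ R²T⁴, so
L_S/L_X = (R_S/R_X)² (T_S/T_X)⁴ = (25.0)² × (3.00)⁴ = 625.0 × 81.00 = 5.062×10^4.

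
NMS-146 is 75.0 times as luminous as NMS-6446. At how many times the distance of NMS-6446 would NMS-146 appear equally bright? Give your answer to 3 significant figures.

Equal flux requires L_NMS-146/d_NMS-146² = L_NMS-6446/d_NMS-6446², so d_NMS-146/d_NMS-6446 = √(L_NMS-146/L_NMS-6446)
= √(75.0) = 8.660.

8.66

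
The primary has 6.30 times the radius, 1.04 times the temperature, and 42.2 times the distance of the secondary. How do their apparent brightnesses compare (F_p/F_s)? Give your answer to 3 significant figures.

0.0261

L_p/L_s = (R_p/R_s)²(T_p/T_s)⁴ = (6.30)² × (1.04)⁴ = 46.43.
F_p/F_s = (L_p/L_s)/(d_p/d_s)² = 46.43 / (42.2)² = 0.02607.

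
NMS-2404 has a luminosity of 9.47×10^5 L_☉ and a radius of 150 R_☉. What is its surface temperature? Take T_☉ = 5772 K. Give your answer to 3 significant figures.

T/T_☉ = (L/L_☉)^(1/4) / (R/R_☉)^(1/2)
T = 5772 × (9.47×10^5)^(1/4) / √(150) = 5772 × 31.20 / 12.25 = 1.470×10^4 K.

1.47×10^4 K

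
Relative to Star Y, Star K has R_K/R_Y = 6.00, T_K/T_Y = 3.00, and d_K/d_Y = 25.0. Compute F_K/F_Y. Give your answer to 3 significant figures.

4.67

L_K/L_Y = (R_K/R_Y)²(T_K/T_Y)⁴ = (6.00)² × (3.00)⁴ = 2916.
F_K/F_Y = (L_K/L_Y)/(d_K/d_Y)² = 2916 / (25.0)² = 4.666.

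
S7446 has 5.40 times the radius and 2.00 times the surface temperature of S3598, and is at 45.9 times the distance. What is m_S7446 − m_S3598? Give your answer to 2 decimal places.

L_S7446/L_S3598 = (5.40)²(2.00)⁴ = 466.6.
F_S7446/F_S3598 = (L_S7446/L_S3598)/(d_S7446/d_S3598)² = 466.6/2107 = 0.2215.
m_S7446 − m_S3598 = −2.5 log₁₀(0.2215) = 1.64.

1.64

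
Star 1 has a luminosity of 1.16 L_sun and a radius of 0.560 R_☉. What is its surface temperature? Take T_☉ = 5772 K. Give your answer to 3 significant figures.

8.00×10^3 K

T/T_☉ = (L/L_☉)^(1/4) / (R/R_☉)^(1/2)
T = 5772 × (1.16)^(1/4) / √(0.560) = 5772 × 1.038 / 0.7483 = 8005 K.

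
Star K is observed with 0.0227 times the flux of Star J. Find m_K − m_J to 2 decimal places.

m_K − m_J = −2.5 log₁₀(F_K/F_J) = −2.5 log₁₀(0.0227) = −2.5 × (-1.644) = 4.110.

4.11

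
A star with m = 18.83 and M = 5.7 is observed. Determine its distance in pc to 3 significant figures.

4.23×10^3 pc

m − M = 5 log₁₀(d/10 pc)
18.83 − (5.7) = 13.13 = 5 log₁₀(d/10)
d = 10 × 10^(13.13/5) = 10 × 10^2.626 = 4227 pc.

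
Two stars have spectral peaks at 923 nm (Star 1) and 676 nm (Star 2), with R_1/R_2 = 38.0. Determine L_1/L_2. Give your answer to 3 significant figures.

Wien's law gives T ∝ 1/λ_max, so T_1/T_2 = λ_2/λ_1 = 676/923 = 0.7324.
Then L ∝ R²T⁴ gives L_1/L_2 = (38.0)² × (0.7324)⁴ = 1444 × 0.2877 = 415.5.

415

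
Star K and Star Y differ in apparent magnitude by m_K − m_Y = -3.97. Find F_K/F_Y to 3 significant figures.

38.7

F_K/F_Y = 10^(−(m_K − m_Y)/2.5) = 10^(3.97/2.5) = 10^1.588 = 38.73.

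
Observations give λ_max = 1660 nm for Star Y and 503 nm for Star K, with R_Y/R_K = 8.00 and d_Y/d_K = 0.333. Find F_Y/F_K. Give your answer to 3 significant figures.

Wien's law: T_Y/T_K = λ_K/λ_Y = 503/1660 = 0.3030.
L_Y/L_K = (R_Y/R_K)²(T_Y/T_K)⁴ = (8.00)²(0.3030)⁴ = 0.5395.
F_Y/F_K = (L_Y/L_K)/(d_Y/d_K)² = 0.5395/(0.333)² = 4.866.

4.87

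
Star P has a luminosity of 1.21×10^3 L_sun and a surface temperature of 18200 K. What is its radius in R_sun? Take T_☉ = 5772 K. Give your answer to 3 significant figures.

R/R_☉ = √(L/L_☉) / (T/T_☉)² = √(1.21×10^3) / (3.153)²
       = 34.79 / 9.942 = 3.499.

3.50 R_sun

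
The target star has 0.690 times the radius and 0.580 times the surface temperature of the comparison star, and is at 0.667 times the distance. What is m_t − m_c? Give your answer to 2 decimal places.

L_t/L_c = (0.690)²(0.580)⁴ = 0.05388.
F_t/F_c = (L_t/L_c)/(d_t/d_c)² = 0.05388/0.4449 = 0.1211.
m_t − m_c = −2.5 log₁₀(0.1211) = 2.29.

2.29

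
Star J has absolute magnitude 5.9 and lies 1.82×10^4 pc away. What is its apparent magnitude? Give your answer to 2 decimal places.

m = M + 5 log₁₀(d/10 pc) = 5.9 + 5 log₁₀(1.82×10^4/10)
  = 5.9 + 5 × 3.260 = 5.9 + 16.30 = 22.20.

22.20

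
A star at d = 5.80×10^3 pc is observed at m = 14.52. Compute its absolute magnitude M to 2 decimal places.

M = m − 5 log₁₀(d/10 pc) = 14.52 − 5 log₁₀(5.80×10^3/10)
  = 14.52 − 5 × 2.763 = 14.52 − 13.82 = 0.70.

0.70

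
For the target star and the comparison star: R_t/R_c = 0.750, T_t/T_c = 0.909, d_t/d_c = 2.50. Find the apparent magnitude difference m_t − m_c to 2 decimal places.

L_t/L_c = (0.750)²(0.909)⁴ = 0.3840.
F_t/F_c = (L_t/L_c)/(d_t/d_c)² = 0.3840/6.250 = 0.06145.
m_t − m_c = −2.5 log₁₀(0.06145) = 3.03.

3.03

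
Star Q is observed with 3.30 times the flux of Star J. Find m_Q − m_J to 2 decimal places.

m_Q − m_J = −2.5 log₁₀(F_Q/F_J) = −2.5 log₁₀(3.30) = −2.5 × (0.519) = -1.296.

-1.30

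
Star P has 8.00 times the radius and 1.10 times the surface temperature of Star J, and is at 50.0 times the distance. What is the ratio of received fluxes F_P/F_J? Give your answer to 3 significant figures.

L_P/L_J = (R_P/R_J)²(T_P/T_J)⁴ = (8.00)² × (1.10)⁴ = 93.70.
F_P/F_J = (L_P/L_J)/(d_P/d_J)² = 93.70 / (50.0)² = 0.03748.

0.0375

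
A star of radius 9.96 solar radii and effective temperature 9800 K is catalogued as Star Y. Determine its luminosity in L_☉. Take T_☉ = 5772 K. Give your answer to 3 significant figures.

824 L_☉

L/L_☉ = (R/R_☉)² (T/T_☉)⁴ = (9.96)² × (9800/5772)⁴
       = 99.20 × (1.698)⁴ = 99.20 × 8.310 = 824.4.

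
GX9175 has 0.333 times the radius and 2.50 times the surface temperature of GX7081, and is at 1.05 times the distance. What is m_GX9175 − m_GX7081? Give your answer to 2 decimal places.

L_GX9175/L_GX7081 = (0.333)²(2.50)⁴ = 4.332.
F_GX9175/F_GX7081 = (L_GX9175/L_GX7081)/(d_GX9175/d_GX7081)² = 4.332/1.103 = 3.929.
m_GX9175 − m_GX7081 = −2.5 log₁₀(3.929) = -1.49.

-1.49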